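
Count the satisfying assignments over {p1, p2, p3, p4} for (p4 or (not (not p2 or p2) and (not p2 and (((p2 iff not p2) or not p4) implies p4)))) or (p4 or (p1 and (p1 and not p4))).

Initial set: {T ((p4 or (not (not p2 or p2) and (not p2 and (((p2 iff not p2) or not p4) implies p4)))) or (p4 or (p1 and (p1 and not p4))))}.
T ((p4 or (not (not p2 or p2) and (not p2 and (((p2 iff not p2) or not p4) implies p4)))) or (p4 or (p1 and (p1 and not p4)))): β-rule — branch into T (p4 or (not (not p2 or p2) and (not p2 and (((p2 iff not p2) or not p4) implies p4))))  //  T (p4 or (p1 and (p1 and not p4))).
  branch 1 (add T (p4 or (not (not p2 or p2) and (not p2 and (((p2 iff not p2) or not p4) implies p4))))):
    T (p4 or (not (not p2 or p2) and (not p2 and (((p2 iff not p2) or not p4) implies p4)))): β-rule — branch into T p4  //  T (not (not p2 or p2) and (not p2 and (((p2 iff not p2) or not p4) implies p4))).
      branch 1.1 (add T p4):
        ○ open, literals {p4=1}.
      branch 1.2 (add T (not (not p2 or p2) and (not p2 and (((p2 iff not p2) or not p4) implies p4)))):
        T (not (not p2 or p2) and (not p2 and (((p2 iff not p2) or not p4) implies p4))): α-rule — add T not (not p2 or p2), T (not p2 and (((p2 iff not p2) or not p4) implies p4)).
        T not (not p2 or p2): α-rule — add F not p2, F p2.
        × closes — contains both p2 and not p2.
  branch 2 (add T (p4 or (p1 and (p1 and not p4)))):
    T (p4 or (p1 and (p1 and not p4))): β-rule — branch into T p4  //  T (p1 and (p1 and not p4)).
      branch 2.1 (add T p4):
        ○ open, literals {p4=1}.
      branch 2.2 (add T (p1 and (p1 and not p4))):
        T (p1 and (p1 and not p4)): α-rule — add T p1, T (p1 and not p4).
        T (p1 and not p4): α-rule — add T p1, T not p4.
        ○ open, literals {p1=1, p4=0}.
1 branch closed, 3 open.
Each open branch fixes some atoms; the unmentioned ones are free. Counting distinct full assignments: branch {p4=1} (p1, p2, p3) contributes 8 new; branch {p4=1} (p1, p2, p3) contributes 0 new; branch {p1=1, p4=0} (p2, p3) contributes 4 new. Total: 12.

12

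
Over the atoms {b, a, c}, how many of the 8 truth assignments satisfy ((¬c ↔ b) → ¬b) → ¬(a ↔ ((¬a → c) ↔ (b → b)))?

4

Initial set: {(((¬c ↔ b) → ¬b) → ¬(a ↔ ((¬a → c) ↔ (b → b))))}.
(((¬c ↔ b) → ¬b) → ¬(a ↔ ((¬a → c) ↔ (b → b)))): β-rule — branch into ¬((¬c ↔ b) → ¬b)  //  ¬(a ↔ ((¬a → c) ↔ (b → b))).
  branch 1 (add ¬((¬c ↔ b) → ¬b)):
    ¬((¬c ↔ b) → ¬b): α-rule — add (¬c ↔ b), ¬¬b.
    (¬c ↔ b): β-rule — branch into ¬c, b  //  ¬¬c, ¬b.
      branch 1.1 (add ¬c, b):
        ○ open, literals {b=true, c=false}.
      branch 1.2 (add ¬¬c, ¬b):
        × closes — contains both b and ¬b.
  branch 2 (add ¬(a ↔ ((¬a → c) ↔ (b → b)))):
    ¬(a ↔ ((¬a → c) ↔ (b → b))): β-rule — branch into a, ¬((¬a → c) ↔ (b → b))  //  ¬a, ((¬a → c) ↔ (b → b)).
      branch 2.1 (add a, ¬((¬a → c) ↔ (b → b))):
        ¬((¬a → c) ↔ (b → b)): β-rule — branch into (¬a → c), ¬(b → b)  //  ¬(¬a → c), (b → b).
          branch 2.1.1 (add (¬a → c), ¬(b → b)):
            ¬(b → b): α-rule — add b, ¬b.
            × closes — contains both b and ¬b.
          branch 2.1.2 (add ¬(¬a → c), (b → b)):
            ¬(¬a → c): α-rule — add ¬a, ¬c.
            × closes — contains both a and ¬a.
      branch 2.2 (add ¬a, ((¬a → c) ↔ (b → b))):
        ((¬a → c) ↔ (b → b)): β-rule — branch into (¬a → c), (b → b)  //  ¬(¬a → c), ¬(b → b).
          branch 2.2.1 (add (¬a → c), (b → b)):
            (¬a → c): β-rule — branch into ¬¬a  //  c.
              branch 2.2.1.1 (add ¬¬a):
                × closes — contains both a and ¬a.
              branch 2.2.1.2 (add c):
                (b → b): β-rule — branch into ¬b  //  b.
                  branch 2.2.1.2.1 (add ¬b):
                    ○ open, literals {a=false, b=false, c=true}.
                  branch 2.2.1.2.2 (add b):
                    ○ open, literals {a=false, b=true, c=true}.
          branch 2.2.2 (add ¬(¬a → c), ¬(b → b)):
            ¬(¬a → c): α-rule — add ¬a, ¬c.
            ¬(b → b): α-rule — add b, ¬b.
            × closes — contains both b and ¬b.
5 branches closed, 3 open.
Each open branch fixes some atoms; the unmentioned ones are free. Counting distinct full assignments: branch {b=true, c=false} (a) contributes 2 new; branch {a=false, b=false, c=true} (none free) contributes 1 new; branch {a=false, b=true, c=true} (none free) contributes 1 new. Total: 4.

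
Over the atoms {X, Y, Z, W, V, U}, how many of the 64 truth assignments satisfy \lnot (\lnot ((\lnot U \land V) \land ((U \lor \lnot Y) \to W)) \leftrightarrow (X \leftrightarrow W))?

32

Initial set: {T \lnot (\lnot ((\lnot U \land V) \land ((U \lor \lnot Y) \to W)) \leftrightarrow (X \leftrightarrow W))}.
T \lnot (\lnot ((\lnot U \land V) \land ((U \lor \lnot Y) \to W)) \leftrightarrow (X \leftrightarrow W)): β-rule — branch into T \lnot ((\lnot U \land V) \land ((U \lor \lnot Y) \to W)), F (X \leftrightarrow W)  //  F \lnot ((\lnot U \land V) \land ((U \lor \lnot Y) \to W)), T (X \leftrightarrow W).
  branch 1 (add T \lnot ((\lnot U \land V) \land ((U \lor \lnot Y) \to W)), F (X \leftrightarrow W)):
    T \lnot ((\lnot U \land V) \land ((U \lor \lnot Y) \to W)): β-rule — branch into F (\lnot U \land V)  //  F ((U \lor \lnot Y) \to W).
      branch 1.1 (add F (\lnot U \land V)):
        F (X \leftrightarrow W): β-rule — branch into T X, F W  //  F X, T W.
          branch 1.1.1 (add T X, F W):
            F (\lnot U \land V): β-rule — branch into F \lnot U  //  F V.
              branch 1.1.1.1 (add F \lnot U):
                ○ open, literals {U=1, W=0, X=1}.
              branch 1.1.1.2 (add F V):
                ○ open, literals {V=0, W=0, X=1}.
          branch 1.1.2 (add F X, T W):
            F (\lnot U \land V): β-rule — branch into F \lnot U  //  F V.
              branch 1.1.2.1 (add F \lnot U):
                ○ open, literals {U=1, W=1, X=0}.
              branch 1.1.2.2 (add F V):
                ○ open, literals {V=0, W=1, X=0}.
      branch 1.2 (add F ((U \lor \lnot Y) \to W)):
        F ((U \lor \lnot Y) \to W): α-rule — add T (U \lor \lnot Y), F W.
        F (X \leftrightarrow W): β-rule — branch into T X, F W  //  F X, T W.
          branch 1.2.1 (add T X, F W):
            T (U \lor \lnot Y): β-rule — branch into T U  //  T \lnot Y.
              branch 1.2.1.1 (add T U):
                ○ open, literals {U=1, W=0, X=1}.
              branch 1.2.1.2 (add T \lnot Y):
                ○ open, literals {W=0, X=1, Y=0}.
          branch 1.2.2 (add F X, T W):
            × closes — contains both W and \lnot W.
  branch 2 (add F \lnot ((\lnot U \land V) \land ((U \lor \lnot Y) \to W)), T (X \leftrightarrow W)):
    F \lnot ((\lnot U \land V) \land ((U \lor \lnot Y) \to W)): α-rule — add T (\lnot U \land V), T ((U \lor \lnot Y) \to W).
    T (\lnot U \land V): α-rule — add T \lnot U, T V.
    T (X \leftrightarrow W): β-rule — branch into T X, T W  //  F X, F W.
      branch 2.1 (add T X, T W):
        T ((U \lor \lnot Y) \to W): β-rule — branch into F (U \lor \lnot Y)  //  T W.
          branch 2.1.1 (add F (U \lor \lnot Y)):
            F (U \lor \lnot Y): α-rule — add F U, F \lnot Y.
            ○ open, literals {U=0, V=1, W=1, X=1, Y=1}.
          branch 2.1.2 (add T W):
            ○ open, literals {U=0, V=1, W=1, X=1}.
      branch 2.2 (add F X, F W):
        T ((U \lor \lnot Y) \to W): β-rule — branch into F (U \lor \lnot Y)  //  T W.
          branch 2.2.1 (add F (U \lor \lnot Y)):
            F (U \lor \lnot Y): α-rule — add F U, F \lnot Y.
            ○ open, literals {U=0, V=1, W=0, X=0, Y=1}.
          branch 2.2.2 (add T W):
            × closes — contains both W and \lnot W.
2 branches closed, 9 open.
Each open branch fixes some atoms; the unmentioned ones are free. Counting distinct full assignments: branch {U=1, W=0, X=1} (Y, Z, V) contributes 8 new; branch {V=0, W=0, X=1} (Y, Z, U) contributes 4 new; branch {U=1, W=1, X=0} (Y, Z, V) contributes 8 new; branch {V=0, W=1, X=0} (Y, Z, U) contributes 4 new; branch {U=1, W=0, X=1} (Y, Z, V) contributes 0 new; branch {W=0, X=1, Y=0} (Z, V, U) contributes 2 new; branch {U=0, V=1, W=1, X=1, Y=1} (Z) contributes 2 new; branch {U=0, V=1, W=1, X=1} (Y, Z) contributes 2 new; branch {U=0, V=1, W=0, X=0, Y=1} (Z) contributes 2 new. Total: 32.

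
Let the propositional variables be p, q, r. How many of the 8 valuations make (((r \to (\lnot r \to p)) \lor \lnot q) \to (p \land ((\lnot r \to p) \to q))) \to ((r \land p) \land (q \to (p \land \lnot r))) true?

Initial set: {((((r \to (\lnot r \to p)) \lor \lnot q) \to (p \land ((\lnot r \to p) \to q))) \to ((r \land p) \land (q \to (p \land \lnot r))))}.
((((r \to (\lnot r \to p)) \lor \lnot q) \to (p \land ((\lnot r \to p) \to q))) \to ((r \land p) \land (q \to (p \land \lnot r)))): β-rule — branch into \lnot (((r \to (\lnot r \to p)) \lor \lnot q) \to (p \land ((\lnot r \to p) \to q)))  //  ((r \land p) \land (q \to (p \land \lnot r))).
  branch 1 (add \lnot (((r \to (\lnot r \to p)) \lor \lnot q) \to (p \land ((\lnot r \to p) \to q)))):
    \lnot (((r \to (\lnot r \to p)) \lor \lnot q) \to (p \land ((\lnot r \to p) \to q))): α-rule — add ((r \to (\lnot r \to p)) \lor \lnot q), \lnot (p \land ((\lnot r \to p) \to q)).
    ((r \to (\lnot r \to p)) \lor \lnot q): β-rule — branch into (r \to (\lnot r \to p))  //  \lnot q.
      branch 1.1 (add (r \to (\lnot r \to p))):
        \lnot (p \land ((\lnot r \to p) \to q)): β-rule — branch into \lnot p  //  \lnot ((\lnot r \to p) \to q).
          branch 1.1.1 (add \lnot p):
            (r \to (\lnot r \to p)): β-rule — branch into \lnot r  //  (\lnot r \to p).
              branch 1.1.1.1 (add \lnot r):
                ○ open, literals {p=false, r=false}.
              branch 1.1.1.2 (add (\lnot r \to p)):
                (\lnot r \to p): β-rule — branch into \lnot \lnot r  //  p.
                  branch 1.1.1.2.1 (add \lnot \lnot r):
                    ○ open, literals {p=false, r=true}.
                  branch 1.1.1.2.2 (add p):
                    × closes — contains both p and \lnot p.
          branch 1.1.2 (add \lnot ((\lnot r \to p) \to q)):
            \lnot ((\lnot r \to p) \to q): α-rule — add (\lnot r \to p), \lnot q.
            (r \to (\lnot r \to p)): β-rule — branch into \lnot r  //  (\lnot r \to p).
              branch 1.1.2.1 (add \lnot r):
                (\lnot r \to p): β-rule — branch into \lnot \lnot r  //  p.
                  branch 1.1.2.1.1 (add \lnot \lnot r):
                    × closes — contains both r and \lnot r.
                  branch 1.1.2.1.2 (add p):
                    ○ open, literals {p=true, q=false, r=false}.
              branch 1.1.2.2 (add (\lnot r \to p)):
                (\lnot r \to p): β-rule — branch into \lnot \lnot r  //  p.
                  branch 1.1.2.2.1 (add \lnot \lnot r):
                    (\lnot r \to p): β-rule — branch into \lnot \lnot r  //  p.
                      branch 1.1.2.2.1.1 (add \lnot \lnot r):
                        ○ open, literals {q=false, r=true}.
                      branch 1.1.2.2.1.2 (add p):
                        ○ open, literals {p=true, q=false, r=true}.
                  branch 1.1.2.2.2 (add p):
                    (\lnot r \to p): β-rule — branch into \lnot \lnot r  //  p.
                      branch 1.1.2.2.2.1 (add \lnot \lnot r):
                        ○ open, literals {p=true, q=false, r=true}.
                      branch 1.1.2.2.2.2 (add p):
                        ○ open, literals {p=true, q=false}.
      branch 1.2 (add \lnot q):
        \lnot (p \land ((\lnot r \to p) \to q)): β-rule — branch into \lnot p  //  \lnot ((\lnot r \to p) \to q).
          branch 1.2.1 (add \lnot p):
            ○ open, literals {p=false, q=false}.
          branch 1.2.2 (add \lnot ((\lnot r \to p) \to q)):
            \lnot ((\lnot r \to p) \to q): α-rule — add (\lnot r \to p), \lnot q.
            (\lnot r \to p): β-rule — branch into \lnot \lnot r  //  p.
              branch 1.2.2.1 (add \lnot \lnot r):
                ○ open, literals {q=false, r=true}.
              branch 1.2.2.2 (add p):
                ○ open, literals {p=true, q=false}.
  branch 2 (add ((r \land p) \land (q \to (p \land \lnot r)))):
    ((r \land p) \land (q \to (p \land \lnot r))): α-rule — add (r \land p), (q \to (p \land \lnot r)).
    (r \land p): α-rule — add r, p.
    (q \to (p \land \lnot r)): β-rule — branch into \lnot q  //  (p \land \lnot r).
      branch 2.1 (add \lnot q):
        ○ open, literals {p=true, q=false, r=true}.
      branch 2.2 (add (p \land \lnot r)):
        (p \land \lnot r): α-rule — add p, \lnot r.
        × closes — contains both r and \lnot r.
3 branches closed, 11 open.
Each open branch fixes some atoms; the unmentioned ones are free. Counting distinct full assignments: branch {p=false, r=false} (q) contributes 2 new; branch {p=false, r=true} (q) contributes 2 new; branch {p=true, q=false, r=false} (none free) contributes 1 new; branch {q=false, r=true} (p) contributes 1 new; branch {p=true, q=false, r=true} (none free) contributes 0 new; branch {p=true, q=false, r=true} (none free) contributes 0 new; branch {p=true, q=false} (r) contributes 0 new; branch {p=false, q=false} (r) contributes 0 new; branch {q=false, r=true} (p) contributes 0 new; branch {p=true, q=false} (r) contributes 0 new; branch {p=true, q=false, r=true} (none free) contributes 0 new. Total: 6.

6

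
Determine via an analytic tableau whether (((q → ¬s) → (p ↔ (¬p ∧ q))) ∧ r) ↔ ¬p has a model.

Satisfiable

Initial set: {((((q → ¬s) → (p ↔ (¬p ∧ q))) ∧ r) ↔ ¬p)}.
((((q → ¬s) → (p ↔ (¬p ∧ q))) ∧ r) ↔ ¬p): β-rule — branch into (((q → ¬s) → (p ↔ (¬p ∧ q))) ∧ r), ¬p  //  ¬(((q → ¬s) → (p ↔ (¬p ∧ q))) ∧ r), ¬¬p.
  branch 1 (add (((q → ¬s) → (p ↔ (¬p ∧ q))) ∧ r), ¬p):
    (((q → ¬s) → (p ↔ (¬p ∧ q))) ∧ r): α-rule — add ((q → ¬s) → (p ↔ (¬p ∧ q))), r.
    ((q → ¬s) → (p ↔ (¬p ∧ q))): β-rule — branch into ¬(q → ¬s)  //  (p ↔ (¬p ∧ q)).
      branch 1.1 (add ¬(q → ¬s)):
        ¬(q → ¬s): α-rule — add q, ¬¬s.
        ○ open, literals {p=false, q=true, r=true, s=true}.
      branch 1.2 (add (p ↔ (¬p ∧ q))):
        (p ↔ (¬p ∧ q)): β-rule — branch into p, (¬p ∧ q)  //  ¬p, ¬(¬p ∧ q).
          branch 1.2.1 (add p, (¬p ∧ q)):
            × closes — contains both p and ¬p.
          branch 1.2.2 (add ¬p, ¬(¬p ∧ q)):
            ¬(¬p ∧ q): β-rule — branch into ¬¬p  //  ¬q.
              branch 1.2.2.1 (add ¬¬p):
                × closes — contains both p and ¬p.
              branch 1.2.2.2 (add ¬q):
                ○ open, literals {p=false, q=false, r=true}.
  branch 2 (add ¬(((q → ¬s) → (p ↔ (¬p ∧ q))) ∧ r), ¬¬p):
    ¬(((q → ¬s) → (p ↔ (¬p ∧ q))) ∧ r): β-rule — branch into ¬((q → ¬s) → (p ↔ (¬p ∧ q)))  //  ¬r.
      branch 2.1 (add ¬((q → ¬s) → (p ↔ (¬p ∧ q)))):
        ¬((q → ¬s) → (p ↔ (¬p ∧ q))): α-rule — add (q → ¬s), ¬(p ↔ (¬p ∧ q)).
        (q → ¬s): β-rule — branch into ¬q  //  ¬s.
          branch 2.1.1 (add ¬q):
            ¬(p ↔ (¬p ∧ q)): β-rule — branch into p, ¬(¬p ∧ q)  //  ¬p, (¬p ∧ q).
              branch 2.1.1.1 (add p, ¬(¬p ∧ q)):
                ¬(¬p ∧ q): β-rule — branch into ¬¬p  //  ¬q.
                  branch 2.1.1.1.1 (add ¬¬p):
                    ○ open, literals {p=true, q=false}.
                  branch 2.1.1.1.2 (add ¬q):
                    ○ open, literals {p=true, q=false}.
              branch 2.1.1.2 (add ¬p, (¬p ∧ q)):
                × closes — contains both p and ¬p.
          branch 2.1.2 (add ¬s):
            ¬(p ↔ (¬p ∧ q)): β-rule — branch into p, ¬(¬p ∧ q)  //  ¬p, (¬p ∧ q).
              branch 2.1.2.1 (add p, ¬(¬p ∧ q)):
                ¬(¬p ∧ q): β-rule — branch into ¬¬p  //  ¬q.
                  branch 2.1.2.1.1 (add ¬¬p):
                    ○ open, literals {p=true, s=false}.
                  branch 2.1.2.1.2 (add ¬q):
                    ○ open, literals {p=true, q=false, s=false}.
              branch 2.1.2.2 (add ¬p, (¬p ∧ q)):
                × closes — contains both p and ¬p.
      branch 2.2 (add ¬r):
        ○ open, literals {p=true, r=false}.
4 branches closed, 7 open.
An open branch gives a satisfying assignment: p=false, q=true, r=true, s=true.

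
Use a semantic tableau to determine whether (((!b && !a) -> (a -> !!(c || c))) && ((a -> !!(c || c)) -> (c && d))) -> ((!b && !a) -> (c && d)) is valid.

Valid

Assume the negation and expand:
Initial set: {!((((!b && !a) -> (a -> !!(c || c))) && ((a -> !!(c || c)) -> (c && d))) -> ((!b && !a) -> (c && d)))}.
!((((!b && !a) -> (a -> !!(c || c))) && ((a -> !!(c || c)) -> (c && d))) -> ((!b && !a) -> (c && d))): α-rule — add (((!b && !a) -> (a -> !!(c || c))) && ((a -> !!(c || c)) -> (c && d))), !((!b && !a) -> (c && d)).
(((!b && !a) -> (a -> !!(c || c))) && ((a -> !!(c || c)) -> (c && d))): α-rule — add ((!b && !a) -> (a -> !!(c || c))), ((a -> !!(c || c)) -> (c && d)).
!((!b && !a) -> (c && d)): α-rule — add (!b && !a), !(c && d).
(!b && !a): α-rule — add !b, !a.
((!b && !a) -> (a -> !!(c || c))): β-rule — branch into !(!b && !a)  //  (a -> !!(c || c)).
  branch 1 (add !(!b && !a)):
    ((a -> !!(c || c)) -> (c && d)): β-rule — branch into !(a -> !!(c || c))  //  (c && d).
      branch 1.1 (add !(a -> !!(c || c))):
        !(a -> !!(c || c)): α-rule — add a, !!!(c || c).
        × closes — contains both a and !a.
      branch 1.2 (add (c && d)):
        (c && d): α-rule — add c, d.
        !(c && d): β-rule — branch into !c  //  !d.
          branch 1.2.1 (add !c):
            × closes — contains both c and !c.
          branch 1.2.2 (add !d):
            × closes — contains both d and !d.
  branch 2 (add (a -> !!(c || c))):
    ((a -> !!(c || c)) -> (c && d)): β-rule — branch into !(a -> !!(c || c))  //  (c && d).
      branch 2.1 (add !(a -> !!(c || c))):
        !(a -> !!(c || c)): α-rule — add a, !!!(c || c).
        × closes — contains both a and !a.
      branch 2.2 (add (c && d)):
        (c && d): α-rule — add c, d.
        !(c && d): β-rule — branch into !c  //  !d.
          branch 2.2.1 (add !c):
            × closes — contains both c and !c.
          branch 2.2.2 (add !d):
            × closes — contains both d and !d.
All 6 branches close.
Every branch closed, so the negation is unsatisfiable and the formula is valid.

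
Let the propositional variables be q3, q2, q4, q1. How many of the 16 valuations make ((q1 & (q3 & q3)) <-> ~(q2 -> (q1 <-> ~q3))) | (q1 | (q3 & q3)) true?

Initial set: {(((q1 & (q3 & q3)) <-> ~(q2 -> (q1 <-> ~q3))) | (q1 | (q3 & q3)))}.
(((q1 & (q3 & q3)) <-> ~(q2 -> (q1 <-> ~q3))) | (q1 | (q3 & q3))): β-rule — branch into ((q1 & (q3 & q3)) <-> ~(q2 -> (q1 <-> ~q3)))  //  (q1 | (q3 & q3)).
  branch 1 (add ((q1 & (q3 & q3)) <-> ~(q2 -> (q1 <-> ~q3)))):
    ((q1 & (q3 & q3)) <-> ~(q2 -> (q1 <-> ~q3))): β-rule — branch into (q1 & (q3 & q3)), ~(q2 -> (q1 <-> ~q3))  //  ~(q1 & (q3 & q3)), ~~(q2 -> (q1 <-> ~q3)).
      branch 1.1 (add (q1 & (q3 & q3)), ~(q2 -> (q1 <-> ~q3))):
        (q1 & (q3 & q3)): α-rule — add q1, (q3 & q3).
        ~(q2 -> (q1 <-> ~q3)): α-rule — add q2, ~(q1 <-> ~q3).
        (q3 & q3): α-rule — add q3, q3.
        ~(q1 <-> ~q3): β-rule — branch into q1, ~~q3  //  ~q1, ~q3.
          branch 1.1.1 (add q1, ~~q3):
            ○ open, literals {q1=1, q2=1, q3=1}.
          branch 1.1.2 (add ~q1, ~q3):
            × closes — contains both q1 and ~q1.
      branch 1.2 (add ~(q1 & (q3 & q3)), ~~(q2 -> (q1 <-> ~q3))):
        ~(q1 & (q3 & q3)): β-rule — branch into ~q1  //  ~(q3 & q3).
          branch 1.2.1 (add ~q1):
            ~~(q2 -> (q1 <-> ~q3)): β-rule — branch into ~q2  //  (q1 <-> ~q3).
              branch 1.2.1.1 (add ~q2):
                ○ open, literals {q1=0, q2=0}.
              branch 1.2.1.2 (add (q1 <-> ~q3)):
                (q1 <-> ~q3): β-rule — branch into q1, ~q3  //  ~q1, ~~q3.
                  branch 1.2.1.2.1 (add q1, ~q3):
                    × closes — contains both q1 and ~q1.
                  branch 1.2.1.2.2 (add ~q1, ~~q3):
                    ○ open, literals {q1=0, q3=1}.
          branch 1.2.2 (add ~(q3 & q3)):
            ~~(q2 -> (q1 <-> ~q3)): β-rule — branch into ~q2  //  (q1 <-> ~q3).
              branch 1.2.2.1 (add ~q2):
                ~(q3 & q3): β-rule — branch into ~q3  //  ~q3.
                  branch 1.2.2.1.1 (add ~q3):
                    ○ open, literals {q2=0, q3=0}.
                  branch 1.2.2.1.2 (add ~q3):
                    ○ open, literals {q2=0, q3=0}.
              branch 1.2.2.2 (add (q1 <-> ~q3)):
                ~(q3 & q3): β-rule — branch into ~q3  //  ~q3.
                  branch 1.2.2.2.1 (add ~q3):
                    (q1 <-> ~q3): β-rule — branch into q1, ~q3  //  ~q1, ~~q3.
                      branch 1.2.2.2.1.1 (add q1, ~q3):
                        ○ open, literals {q1=1, q3=0}.
                      branch 1.2.2.2.1.2 (add ~q1, ~~q3):
                        × closes — contains both q3 and ~q3.
                  branch 1.2.2.2.2 (add ~q3):
                    (q1 <-> ~q3): β-rule — branch into q1, ~q3  //  ~q1, ~~q3.
                      branch 1.2.2.2.2.1 (add q1, ~q3):
                        ○ open, literals {q1=1, q3=0}.
                      branch 1.2.2.2.2.2 (add ~q1, ~~q3):
                        × closes — contains both q3 and ~q3.
  branch 2 (add (q1 | (q3 & q3))):
    (q1 | (q3 & q3)): β-rule — branch into q1  //  (q3 & q3).
      branch 2.1 (add q1):
        ○ open, literals {q1=1}.
      branch 2.2 (add (q3 & q3)):
        (q3 & q3): α-rule — add q3, q3.
        ○ open, literals {q3=1}.
4 branches closed, 9 open.
Each open branch fixes some atoms; the unmentioned ones are free. Counting distinct full assignments: branch {q1=1, q2=1, q3=1} (q4) contributes 2 new; branch {q1=0, q2=0} (q3, q4) contributes 4 new; branch {q1=0, q3=1} (q2, q4) contributes 2 new; branch {q2=0, q3=0} (q4, q1) contributes 2 new; branch {q2=0, q3=0} (q4, q1) contributes 0 new; branch {q1=1, q3=0} (q2, q4) contributes 2 new; branch {q1=1, q3=0} (q2, q4) contributes 0 new; branch {q1=1} (q3, q2, q4) contributes 2 new; branch {q3=1} (q2, q4, q1) contributes 0 new. Total: 14.

14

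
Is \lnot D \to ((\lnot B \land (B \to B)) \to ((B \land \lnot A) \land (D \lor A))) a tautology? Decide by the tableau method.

Not valid

Assume the negation and expand:
Initial set: {\lnot (\lnot D \to ((\lnot B \land (B \to B)) \to ((B \land \lnot A) \land (D \lor A))))}.
\lnot (\lnot D \to ((\lnot B \land (B \to B)) \to ((B \land \lnot A) \land (D \lor A)))): α-rule — add \lnot D, \lnot ((\lnot B \land (B \to B)) \to ((B \land \lnot A) \land (D \lor A))).
\lnot ((\lnot B \land (B \to B)) \to ((B \land \lnot A) \land (D \lor A))): α-rule — add (\lnot B \land (B \to B)), \lnot ((B \land \lnot A) \land (D \lor A)).
(\lnot B \land (B \to B)): α-rule — add \lnot B, (B \to B).
\lnot ((B \land \lnot A) \land (D \lor A)): β-rule — branch into \lnot (B \land \lnot A)  //  \lnot (D \lor A).
  branch 1 (add \lnot (B \land \lnot A)):
    (B \to B): β-rule — branch into \lnot B  //  B.
      branch 1.1 (add \lnot B):
        \lnot (B \land \lnot A): β-rule — branch into \lnot B  //  \lnot \lnot A.
          branch 1.1.1 (add \lnot B):
            ○ open, literals {B=false, D=false}.
          branch 1.1.2 (add \lnot \lnot A):
            ○ open, literals {A=true, B=false, D=false}.
      branch 1.2 (add B):
        × closes — contains both B and \lnot B.
  branch 2 (add \lnot (D \lor A)):
    \lnot (D \lor A): α-rule — add \lnot D, \lnot A.
    (B \to B): β-rule — branch into \lnot B  //  B.
      branch 2.1 (add \lnot B):
        ○ open, literals {A=false, B=false, D=false}.
      branch 2.2 (add B):
        × closes — contains both B and \lnot B.
2 branches closed, 3 open.
An open branch gives a countermodel: B=false, D=false (unmentioned atoms arbitrary); under it the original formula is false.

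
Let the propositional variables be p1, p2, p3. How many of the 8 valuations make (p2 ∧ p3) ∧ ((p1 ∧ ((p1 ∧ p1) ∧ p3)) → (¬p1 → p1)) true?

2

Initial set: {((p2 ∧ p3) ∧ ((p1 ∧ ((p1 ∧ p1) ∧ p3)) → (¬p1 → p1)))}.
((p2 ∧ p3) ∧ ((p1 ∧ ((p1 ∧ p1) ∧ p3)) → (¬p1 → p1))): α-rule — add (p2 ∧ p3), ((p1 ∧ ((p1 ∧ p1) ∧ p3)) → (¬p1 → p1)).
(p2 ∧ p3): α-rule — add p2, p3.
((p1 ∧ ((p1 ∧ p1) ∧ p3)) → (¬p1 → p1)): β-rule — branch into ¬(p1 ∧ ((p1 ∧ p1) ∧ p3))  //  (¬p1 → p1).
  branch 1 (add ¬(p1 ∧ ((p1 ∧ p1) ∧ p3))):
    ¬(p1 ∧ ((p1 ∧ p1) ∧ p3)): β-rule — branch into ¬p1  //  ¬((p1 ∧ p1) ∧ p3).
      branch 1.1 (add ¬p1):
        ○ open, literals {p1=F, p2=T, p3=T}.
      branch 1.2 (add ¬((p1 ∧ p1) ∧ p3)):
        ¬((p1 ∧ p1) ∧ p3): β-rule — branch into ¬(p1 ∧ p1)  //  ¬p3.
          branch 1.2.1 (add ¬(p1 ∧ p1)):
            ¬(p1 ∧ p1): β-rule — branch into ¬p1  //  ¬p1.
              branch 1.2.1.1 (add ¬p1):
                ○ open, literals {p1=F, p2=T, p3=T}.
              branch 1.2.1.2 (add ¬p1):
                ○ open, literals {p1=F, p2=T, p3=T}.
          branch 1.2.2 (add ¬p3):
            × closes — contains both p3 and ¬p3.
  branch 2 (add (¬p1 → p1)):
    (¬p1 → p1): β-rule — branch into ¬¬p1  //  p1.
      branch 2.1 (add ¬¬p1):
        ○ open, literals {p1=T, p2=T, p3=T}.
      branch 2.2 (add p1):
        ○ open, literals {p1=T, p2=T, p3=T}.
1 branch closed, 5 open.
Each open branch fixes some atoms; the unmentioned ones are free. Counting distinct full assignments: branch {p1=F, p2=T, p3=T} (none free) contributes 1 new; branch {p1=F, p2=T, p3=T} (none free) contributes 0 new; branch {p1=F, p2=T, p3=T} (none free) contributes 0 new; branch {p1=T, p2=T, p3=T} (none free) contributes 1 new; branch {p1=T, p2=T, p3=T} (none free) contributes 0 new. Total: 2.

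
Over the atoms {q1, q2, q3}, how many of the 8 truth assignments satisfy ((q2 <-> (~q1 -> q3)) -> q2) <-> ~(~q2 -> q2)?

3

Initial set: {(((q2 <-> (~q1 -> q3)) -> q2) <-> ~(~q2 -> q2))}.
(((q2 <-> (~q1 -> q3)) -> q2) <-> ~(~q2 -> q2)): β-rule — branch into ((q2 <-> (~q1 -> q3)) -> q2), ~(~q2 -> q2)  //  ~((q2 <-> (~q1 -> q3)) -> q2), ~~(~q2 -> q2).
  branch 1 (add ((q2 <-> (~q1 -> q3)) -> q2), ~(~q2 -> q2)):
    ~(~q2 -> q2): α-rule — add ~q2, ~q2.
    ((q2 <-> (~q1 -> q3)) -> q2): β-rule — branch into ~(q2 <-> (~q1 -> q3))  //  q2.
      branch 1.1 (add ~(q2 <-> (~q1 -> q3))):
        ~(q2 <-> (~q1 -> q3)): β-rule — branch into q2, ~(~q1 -> q3)  //  ~q2, (~q1 -> q3).
          branch 1.1.1 (add q2, ~(~q1 -> q3)):
            × closes — contains both q2 and ~q2.
          branch 1.1.2 (add ~q2, (~q1 -> q3)):
            (~q1 -> q3): β-rule — branch into ~~q1  //  q3.
              branch 1.1.2.1 (add ~~q1):
                ○ open, literals {q1=T, q2=F}.
              branch 1.1.2.2 (add q3):
                ○ open, literals {q2=F, q3=T}.
      branch 1.2 (add q2):
        × closes — contains both q2 and ~q2.
  branch 2 (add ~((q2 <-> (~q1 -> q3)) -> q2), ~~(~q2 -> q2)):
    ~((q2 <-> (~q1 -> q3)) -> q2): α-rule — add (q2 <-> (~q1 -> q3)), ~q2.
    ~~(~q2 -> q2): β-rule — branch into ~~q2  //  q2.
      branch 2.1 (add ~~q2):
        × closes — contains both q2 and ~q2.
      branch 2.2 (add q2):
        × closes — contains both q2 and ~q2.
4 branches closed, 2 open.
Each open branch fixes some atoms; the unmentioned ones are free. Counting distinct full assignments: branch {q1=T, q2=F} (q3) contributes 2 new; branch {q2=F, q3=T} (q1) contributes 1 new. Total: 3.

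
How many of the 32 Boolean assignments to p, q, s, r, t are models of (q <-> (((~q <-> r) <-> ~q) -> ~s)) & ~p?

Initial set: {((q <-> (((~q <-> r) <-> ~q) -> ~s)) & ~p)}.
((q <-> (((~q <-> r) <-> ~q) -> ~s)) & ~p): α-rule — add (q <-> (((~q <-> r) <-> ~q) -> ~s)), ~p.
(q <-> (((~q <-> r) <-> ~q) -> ~s)): β-rule — branch into q, (((~q <-> r) <-> ~q) -> ~s)  //  ~q, ~(((~q <-> r) <-> ~q) -> ~s).
  branch 1 (add q, (((~q <-> r) <-> ~q) -> ~s)):
    (((~q <-> r) <-> ~q) -> ~s): β-rule — branch into ~((~q <-> r) <-> ~q)  //  ~s.
      branch 1.1 (add ~((~q <-> r) <-> ~q)):
        ~((~q <-> r) <-> ~q): β-rule — branch into (~q <-> r), ~~q  //  ~(~q <-> r), ~q.
          branch 1.1.1 (add (~q <-> r), ~~q):
            (~q <-> r): β-rule — branch into ~q, r  //  ~~q, ~r.
              branch 1.1.1.1 (add ~q, r):
                × closes — contains both q and ~q.
              branch 1.1.1.2 (add ~~q, ~r):
                ○ open, literals {p=F, q=T, r=F}.
          branch 1.1.2 (add ~(~q <-> r), ~q):
            × closes — contains both q and ~q.
      branch 1.2 (add ~s):
        ○ open, literals {p=F, q=T, s=F}.
  branch 2 (add ~q, ~(((~q <-> r) <-> ~q) -> ~s)):
    ~(((~q <-> r) <-> ~q) -> ~s): α-rule — add ((~q <-> r) <-> ~q), ~~s.
    ((~q <-> r) <-> ~q): β-rule — branch into (~q <-> r), ~q  //  ~(~q <-> r), ~~q.
      branch 2.1 (add (~q <-> r), ~q):
        (~q <-> r): β-rule — branch into ~q, r  //  ~~q, ~r.
          branch 2.1.1 (add ~q, r):
            ○ open, literals {p=F, q=F, r=T, s=T}.
          branch 2.1.2 (add ~~q, ~r):
            × closes — contains both q and ~q.
      branch 2.2 (add ~(~q <-> r), ~~q):
        × closes — contains both q and ~q.
4 branches closed, 3 open.
Each open branch fixes some atoms; the unmentioned ones are free. Counting distinct full assignments: branch {p=F, q=T, r=F} (s, t) contributes 4 new; branch {p=F, q=T, s=F} (r, t) contributes 2 new; branch {p=F, q=F, r=T, s=T} (t) contributes 2 new. Total: 8.

8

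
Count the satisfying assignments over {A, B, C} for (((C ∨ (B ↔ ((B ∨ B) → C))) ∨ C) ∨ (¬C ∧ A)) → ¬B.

5

Initial set: {((((C ∨ (B ↔ ((B ∨ B) → C))) ∨ C) ∨ (¬C ∧ A)) → ¬B)}.
((((C ∨ (B ↔ ((B ∨ B) → C))) ∨ C) ∨ (¬C ∧ A)) → ¬B): β-rule — branch into ¬(((C ∨ (B ↔ ((B ∨ B) → C))) ∨ C) ∨ (¬C ∧ A))  //  ¬B.
  branch 1 (add ¬(((C ∨ (B ↔ ((B ∨ B) → C))) ∨ C) ∨ (¬C ∧ A))):
    ¬(((C ∨ (B ↔ ((B ∨ B) → C))) ∨ C) ∨ (¬C ∧ A)): α-rule — add ¬((C ∨ (B ↔ ((B ∨ B) → C))) ∨ C), ¬(¬C ∧ A).
    ¬((C ∨ (B ↔ ((B ∨ B) → C))) ∨ C): α-rule — add ¬(C ∨ (B ↔ ((B ∨ B) → C))), ¬C.
    ¬(C ∨ (B ↔ ((B ∨ B) → C))): α-rule — add ¬C, ¬(B ↔ ((B ∨ B) → C)).
    ¬(¬C ∧ A): β-rule — branch into ¬¬C  //  ¬A.
      branch 1.1 (add ¬¬C):
        × closes — contains both C and ¬C.
      branch 1.2 (add ¬A):
        ¬(B ↔ ((B ∨ B) → C)): β-rule — branch into B, ¬((B ∨ B) → C)  //  ¬B, ((B ∨ B) → C).
          branch 1.2.1 (add B, ¬((B ∨ B) → C)):
            ¬((B ∨ B) → C): α-rule — add (B ∨ B), ¬C.
            (B ∨ B): β-rule — branch into B  //  B.
              branch 1.2.1.1 (add B):
                ○ open, literals {A=F, B=T, C=F}.
              branch 1.2.1.2 (add B):
                ○ open, literals {A=F, B=T, C=F}.
          branch 1.2.2 (add ¬B, ((B ∨ B) → C)):
            ((B ∨ B) → C): β-rule — branch into ¬(B ∨ B)  //  C.
              branch 1.2.2.1 (add ¬(B ∨ B)):
                ¬(B ∨ B): α-rule — add ¬B, ¬B.
                ○ open, literals {A=F, B=F, C=F}.
              branch 1.2.2.2 (add C):
                × closes — contains both C and ¬C.
  branch 2 (add ¬B):
    ○ open, literals {B=F}.
2 branches closed, 4 open.
Each open branch fixes some atoms; the unmentioned ones are free. Counting distinct full assignments: branch {A=F, B=T, C=F} (none free) contributes 1 new; branch {A=F, B=T, C=F} (none free) contributes 0 new; branch {A=F, B=F, C=F} (none free) contributes 1 new; branch {B=F} (A, C) contributes 3 new. Total: 5.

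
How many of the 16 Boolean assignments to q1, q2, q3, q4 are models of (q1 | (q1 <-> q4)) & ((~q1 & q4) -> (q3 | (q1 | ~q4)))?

12

Initial set: {((q1 | (q1 <-> q4)) & ((~q1 & q4) -> (q3 | (q1 | ~q4))))}.
((q1 | (q1 <-> q4)) & ((~q1 & q4) -> (q3 | (q1 | ~q4)))): α-rule — add (q1 | (q1 <-> q4)), ((~q1 & q4) -> (q3 | (q1 | ~q4))).
(q1 | (q1 <-> q4)): β-rule — branch into q1  //  (q1 <-> q4).
  branch 1 (add q1):
    ((~q1 & q4) -> (q3 | (q1 | ~q4))): β-rule — branch into ~(~q1 & q4)  //  (q3 | (q1 | ~q4)).
      branch 1.1 (add ~(~q1 & q4)):
        ~(~q1 & q4): β-rule — branch into ~~q1  //  ~q4.
          branch 1.1.1 (add ~~q1):
            ○ open, literals {q1=T}.
          branch 1.1.2 (add ~q4):
            ○ open, literals {q1=T, q4=F}.
      branch 1.2 (add (q3 | (q1 | ~q4))):
        (q3 | (q1 | ~q4)): β-rule — branch into q3  //  (q1 | ~q4).
          branch 1.2.1 (add q3):
            ○ open, literals {q1=T, q3=T}.
          branch 1.2.2 (add (q1 | ~q4)):
            (q1 | ~q4): β-rule — branch into q1  //  ~q4.
              branch 1.2.2.1 (add q1):
                ○ open, literals {q1=T}.
              branch 1.2.2.2 (add ~q4):
                ○ open, literals {q1=T, q4=F}.
  branch 2 (add (q1 <-> q4)):
    ((~q1 & q4) -> (q3 | (q1 | ~q4))): β-rule — branch into ~(~q1 & q4)  //  (q3 | (q1 | ~q4)).
      branch 2.1 (add ~(~q1 & q4)):
        (q1 <-> q4): β-rule — branch into q1, q4  //  ~q1, ~q4.
          branch 2.1.1 (add q1, q4):
            ~(~q1 & q4): β-rule — branch into ~~q1  //  ~q4.
              branch 2.1.1.1 (add ~~q1):
                ○ open, literals {q1=T, q4=T}.
              branch 2.1.1.2 (add ~q4):
                × closes — contains both q4 and ~q4.
          branch 2.1.2 (add ~q1, ~q4):
            ~(~q1 & q4): β-rule — branch into ~~q1  //  ~q4.
              branch 2.1.2.1 (add ~~q1):
                × closes — contains both q1 and ~q1.
              branch 2.1.2.2 (add ~q4):
                ○ open, literals {q1=F, q4=F}.
      branch 2.2 (add (q3 | (q1 | ~q4))):
        (q1 <-> q4): β-rule — branch into q1, q4  //  ~q1, ~q4.
          branch 2.2.1 (add q1, q4):
            (q3 | (q1 | ~q4)): β-rule — branch into q3  //  (q1 | ~q4).
              branch 2.2.1.1 (add q3):
                ○ open, literals {q1=T, q3=T, q4=T}.
              branch 2.2.1.2 (add (q1 | ~q4)):
                (q1 | ~q4): β-rule — branch into q1  //  ~q4.
                  branch 2.2.1.2.1 (add q1):
                    ○ open, literals {q1=T, q4=T}.
                  branch 2.2.1.2.2 (add ~q4):
                    × closes — contains both q4 and ~q4.
          branch 2.2.2 (add ~q1, ~q4):
            (q3 | (q1 | ~q4)): β-rule — branch into q3  //  (q1 | ~q4).
              branch 2.2.2.1 (add q3):
                ○ open, literals {q1=F, q3=T, q4=F}.
              branch 2.2.2.2 (add (q1 | ~q4)):
                (q1 | ~q4): β-rule — branch into q1  //  ~q4.
                  branch 2.2.2.2.1 (add q1):
                    × closes — contains both q1 and ~q1.
                  branch 2.2.2.2.2 (add ~q4):
                    ○ open, literals {q1=F, q4=F}.
4 branches closed, 11 open.
Each open branch fixes some atoms; the unmentioned ones are free. Counting distinct full assignments: branch {q1=T} (q2, q3, q4) contributes 8 new; branch {q1=T, q4=F} (q2, q3) contributes 0 new; branch {q1=T, q3=T} (q2, q4) contributes 0 new; branch {q1=T} (q2, q3, q4) contributes 0 new; branch {q1=T, q4=F} (q2, q3) contributes 0 new; branch {q1=T, q4=T} (q2, q3) contributes 0 new; branch {q1=F, q4=F} (q2, q3) contributes 4 new; branch {q1=T, q3=T, q4=T} (q2) contributes 0 new; branch {q1=T, q4=T} (q2, q3) contributes 0 new; branch {q1=F, q3=T, q4=F} (q2) contributes 0 new; branch {q1=F, q4=F} (q2, q3) contributes 0 new. Total: 12.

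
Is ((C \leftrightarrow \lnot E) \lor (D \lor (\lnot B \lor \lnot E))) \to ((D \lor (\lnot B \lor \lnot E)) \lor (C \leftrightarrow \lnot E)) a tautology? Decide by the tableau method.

Valid

Assume the negation and expand:
Initial set: {\lnot (((C \leftrightarrow \lnot E) \lor (D \lor (\lnot B \lor \lnot E))) \to ((D \lor (\lnot B \lor \lnot E)) \lor (C \leftrightarrow \lnot E)))}.
\lnot (((C \leftrightarrow \lnot E) \lor (D \lor (\lnot B \lor \lnot E))) \to ((D \lor (\lnot B \lor \lnot E)) \lor (C \leftrightarrow \lnot E))): α-rule — add ((C \leftrightarrow \lnot E) \lor (D \lor (\lnot B \lor \lnot E))), \lnot ((D \lor (\lnot B \lor \lnot E)) \lor (C \leftrightarrow \lnot E)).
\lnot ((D \lor (\lnot B \lor \lnot E)) \lor (C \leftrightarrow \lnot E)): α-rule — add \lnot (D \lor (\lnot B \lor \lnot E)), \lnot (C \leftrightarrow \lnot E).
\lnot (D \lor (\lnot B \lor \lnot E)): α-rule — add \lnot D, \lnot (\lnot B \lor \lnot E).
\lnot (\lnot B \lor \lnot E): α-rule — add \lnot \lnot B, \lnot \lnot E.
((C \leftrightarrow \lnot E) \lor (D \lor (\lnot B \lor \lnot E))): β-rule — branch into (C \leftrightarrow \lnot E)  //  (D \lor (\lnot B \lor \lnot E)).
  branch 1 (add (C \leftrightarrow \lnot E)):
    \lnot (C \leftrightarrow \lnot E): β-rule — branch into C, \lnot \lnot E  //  \lnot C, \lnot E.
      branch 1.1 (add C, \lnot \lnot E):
        (C \leftrightarrow \lnot E): β-rule — branch into C, \lnot E  //  \lnot C, \lnot \lnot E.
          branch 1.1.1 (add C, \lnot E):
            × closes — contains both E and \lnot E.
          branch 1.1.2 (add \lnot C, \lnot \lnot E):
            × closes — contains both C and \lnot C.
      branch 1.2 (add \lnot C, \lnot E):
        × closes — contains both E and \lnot E.
  branch 2 (add (D \lor (\lnot B \lor \lnot E))):
    \lnot (C \leftrightarrow \lnot E): β-rule — branch into C, \lnot \lnot E  //  \lnot C, \lnot E.
      branch 2.1 (add C, \lnot \lnot E):
        (D \lor (\lnot B \lor \lnot E)): β-rule — branch into D  //  (\lnot B \lor \lnot E).
          branch 2.1.1 (add D):
            × closes — contains both D and \lnot D.
          branch 2.1.2 (add (\lnot B \lor \lnot E)):
            (\lnot B \lor \lnot E): β-rule — branch into \lnot B  //  \lnot E.
              branch 2.1.2.1 (add \lnot B):
                × closes — contains both B and \lnot B.
              branch 2.1.2.2 (add \lnot E):
                × closes — contains both E and \lnot E.
      branch 2.2 (add \lnot C, \lnot E):
        × closes — contains both E and \lnot E.
All 7 branches close.
Every branch closed, so the negation is unsatisfiable and the formula is valid.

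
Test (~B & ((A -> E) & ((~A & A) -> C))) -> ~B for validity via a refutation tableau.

Assume the negation and expand:
Initial set: {~((~B & ((A -> E) & ((~A & A) -> C))) -> ~B)}.
~((~B & ((A -> E) & ((~A & A) -> C))) -> ~B): α-rule — add (~B & ((A -> E) & ((~A & A) -> C))), ~~B.
(~B & ((A -> E) & ((~A & A) -> C))): α-rule — add ~B, ((A -> E) & ((~A & A) -> C)).
× closes — contains both B and ~B.
All 1 branch closes.
Every branch closed, so the negation is unsatisfiable and the formula is valid.

Valid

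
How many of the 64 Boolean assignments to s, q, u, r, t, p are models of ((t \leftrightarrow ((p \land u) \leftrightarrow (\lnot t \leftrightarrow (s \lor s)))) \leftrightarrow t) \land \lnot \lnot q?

Initial set: {(((t \leftrightarrow ((p \land u) \leftrightarrow (\lnot t \leftrightarrow (s \lor s)))) \leftrightarrow t) \land \lnot \lnot q)}.
(((t \leftrightarrow ((p \land u) \leftrightarrow (\lnot t \leftrightarrow (s \lor s)))) \leftrightarrow t) \land \lnot \lnot q): α-rule — add ((t \leftrightarrow ((p \land u) \leftrightarrow (\lnot t \leftrightarrow (s \lor s)))) \leftrightarrow t), \lnot \lnot q.
\lnot \lnot q: drop double negation, giving q.
((t \leftrightarrow ((p \land u) \leftrightarrow (\lnot t \leftrightarrow (s \lor s)))) \leftrightarrow t): β-rule — branch into (t \leftrightarrow ((p \land u) \leftrightarrow (\lnot t \leftrightarrow (s \lor s)))), t  //  \lnot (t \leftrightarrow ((p \land u) \leftrightarrow (\lnot t \leftrightarrow (s \lor s)))), \lnot t.
  branch 1 (add (t \leftrightarrow ((p \land u) \leftrightarrow (\lnot t \leftrightarrow (s \lor s)))), t):
    (t \leftrightarrow ((p \land u) \leftrightarrow (\lnot t \leftrightarrow (s \lor s)))): β-rule — branch into t, ((p \land u) \leftrightarrow (\lnot t \leftrightarrow (s \lor s)))  //  \lnot t, \lnot ((p \land u) \leftrightarrow (\lnot t \leftrightarrow (s \lor s))).
      branch 1.1 (add t, ((p \land u) \leftrightarrow (\lnot t \leftrightarrow (s \lor s)))):
        ((p \land u) \leftrightarrow (\lnot t \leftrightarrow (s \lor s))): β-rule — branch into (p \land u), (\lnot t \leftrightarrow (s \lor s))  //  \lnot (p \land u), \lnot (\lnot t \leftrightarrow (s \lor s)).
          branch 1.1.1 (add (p \land u), (\lnot t \leftrightarrow (s \lor s))):
            (p \land u): α-rule — add p, u.
            (\lnot t \leftrightarrow (s \lor s)): β-rule — branch into \lnot t, (s \lor s)  //  \lnot \lnot t, \lnot (s \lor s).
              branch 1.1.1.1 (add \lnot t, (s \lor s)):
                × closes — contains both t and \lnot t.
              branch 1.1.1.2 (add \lnot \lnot t, \lnot (s \lor s)):
                \lnot (s \lor s): α-rule — add \lnot s, \lnot s.
                ○ open, literals {p=1, q=1, s=0, t=1, u=1}.
          branch 1.1.2 (add \lnot (p \land u), \lnot (\lnot t \leftrightarrow (s \lor s))):
            \lnot (p \land u): β-rule — branch into \lnot p  //  \lnot u.
              branch 1.1.2.1 (add \lnot p):
                \lnot (\lnot t \leftrightarrow (s \lor s)): β-rule — branch into \lnot t, \lnot (s \lor s)  //  \lnot \lnot t, (s \lor s).
                  branch 1.1.2.1.1 (add \lnot t, \lnot (s \lor s)):
                    × closes — contains both t and \lnot t.
                  branch 1.1.2.1.2 (add \lnot \lnot t, (s \lor s)):
                    (s \lor s): β-rule — branch into s  //  s.
                      branch 1.1.2.1.2.1 (add s):
                        ○ open, literals {p=0, q=1, s=1, t=1}.
                      branch 1.1.2.1.2.2 (add s):
                        ○ open, literals {p=0, q=1, s=1, t=1}.
              branch 1.1.2.2 (add \lnot u):
                \lnot (\lnot t \leftrightarrow (s \lor s)): β-rule — branch into \lnot t, \lnot (s \lor s)  //  \lnot \lnot t, (s \lor s).
                  branch 1.1.2.2.1 (add \lnot t, \lnot (s \lor s)):
                    × closes — contains both t and \lnot t.
                  branch 1.1.2.2.2 (add \lnot \lnot t, (s \lor s)):
                    (s \lor s): β-rule — branch into s  //  s.
                      branch 1.1.2.2.2.1 (add s):
                        ○ open, literals {q=1, s=1, t=1, u=0}.
                      branch 1.1.2.2.2.2 (add s):
                        ○ open, literals {q=1, s=1, t=1, u=0}.
      branch 1.2 (add \lnot t, \lnot ((p \land u) \leftrightarrow (\lnot t \leftrightarrow (s \lor s)))):
        × closes — contains both t and \lnot t.
  branch 2 (add \lnot (t \leftrightarrow ((p \land u) \leftrightarrow (\lnot t \leftrightarrow (s \lor s)))), \lnot t):
    \lnot (t \leftrightarrow ((p \land u) \leftrightarrow (\lnot t \leftrightarrow (s \lor s)))): β-rule — branch into t, \lnot ((p \land u) \leftrightarrow (\lnot t \leftrightarrow (s \lor s)))  //  \lnot t, ((p \land u) \leftrightarrow (\lnot t \leftrightarrow (s \lor s))).
      branch 2.1 (add t, \lnot ((p \land u) \leftrightarrow (\lnot t \leftrightarrow (s \lor s)))):
        × closes — contains both t and \lnot t.
      branch 2.2 (add \lnot t, ((p \land u) \leftrightarrow (\lnot t \leftrightarrow (s \lor s)))):
        ((p \land u) \leftrightarrow (\lnot t \leftrightarrow (s \lor s))): β-rule — branch into (p \land u), (\lnot t \leftrightarrow (s \lor s))  //  \lnot (p \land u), \lnot (\lnot t \leftrightarrow (s \lor s)).
          branch 2.2.1 (add (p \land u), (\lnot t \leftrightarrow (s \lor s))):
            (p \land u): α-rule — add p, u.
            (\lnot t \leftrightarrow (s \lor s)): β-rule — branch into \lnot t, (s \lor s)  //  \lnot \lnot t, \lnot (s \lor s).
              branch 2.2.1.1 (add \lnot t, (s \lor s)):
                (s \lor s): β-rule — branch into s  //  s.
                  branch 2.2.1.1.1 (add s):
                    ○ open, literals {p=1, q=1, s=1, t=0, u=1}.
                  branch 2.2.1.1.2 (add s):
                    ○ open, literals {p=1, q=1, s=1, t=0, u=1}.
              branch 2.2.1.2 (add \lnot \lnot t, \lnot (s \lor s)):
                × closes — contains both t and \lnot t.
          branch 2.2.2 (add \lnot (p \land u), \lnot (\lnot t \leftrightarrow (s \lor s))):
            \lnot (p \land u): β-rule — branch into \lnot p  //  \lnot u.
              branch 2.2.2.1 (add \lnot p):
                \lnot (\lnot t \leftrightarrow (s \lor s)): β-rule — branch into \lnot t, \lnot (s \lor s)  //  \lnot \lnot t, (s \lor s).
                  branch 2.2.2.1.1 (add \lnot t, \lnot (s \lor s)):
                    \lnot (s \lor s): α-rule — add \lnot s, \lnot s.
                    ○ open, literals {p=0, q=1, s=0, t=0}.
                  branch 2.2.2.1.2 (add \lnot \lnot t, (s \lor s)):
                    × closes — contains both t and \lnot t.
              branch 2.2.2.2 (add \lnot u):
                \lnot (\lnot t \leftrightarrow (s \lor s)): β-rule — branch into \lnot t, \lnot (s \lor s)  //  \lnot \lnot t, (s \lor s).
                  branch 2.2.2.2.1 (add \lnot t, \lnot (s \lor s)):
                    \lnot (s \lor s): α-rule — add \lnot s, \lnot s.
                    ○ open, literals {q=1, s=0, t=0, u=0}.
                  branch 2.2.2.2.2 (add \lnot \lnot t, (s \lor s)):
                    × closes — contains both t and \lnot t.
8 branches closed, 9 open.
Each open branch fixes some atoms; the unmentioned ones are free. Counting distinct full assignments: branch {p=1, q=1, s=0, t=1, u=1} (r) contributes 2 new; branch {p=0, q=1, s=1, t=1} (u, r) contributes 4 new; branch {p=0, q=1, s=1, t=1} (u, r) contributes 0 new; branch {q=1, s=1, t=1, u=0} (r, p) contributes 2 new; branch {q=1, s=1, t=1, u=0} (r, p) contributes 0 new; branch {p=1, q=1, s=1, t=0, u=1} (r) contributes 2 new; branch {p=1, q=1, s=1, t=0, u=1} (r) contributes 0 new; branch {p=0, q=1, s=0, t=0} (u, r) contributes 4 new; branch {q=1, s=0, t=0, u=0} (r, p) contributes 2 new. Total: 16.

16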